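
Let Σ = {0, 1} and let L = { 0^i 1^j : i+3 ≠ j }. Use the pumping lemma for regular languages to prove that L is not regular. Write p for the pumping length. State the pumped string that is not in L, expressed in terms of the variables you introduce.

0^{p+p!} 1^{p+p!+3}

Toward a contradiction, assume L is regular with pumping length p.
Choose w = 0^p 1^{p+p!+3}. Since p ≠ (p+p!+3)-3 = p+p!, w ∈ L; and |w| ≥ p.
The pumping lemma gives a decomposition w = xyz where |xy| ≤ p and |y| > 0.
The first p characters of w are 0's, so xy (and hence y) consists only of 0's. Write y = 0^k, 1 ≤ k ≤ p.
Since 1 ≤ k ≤ p, k divides p!; set t = 1 + p!/k. Then xy^t z has p + (p!/k)·k = p + p! copies of 0. Now the 0-count is p+p! and (1-count)-3 = (p+p!+3)-3 = p+p!, so i+3 ≠ j fails. So xy^t z = 0^{p+p!} 1^{p+p!+3} ∉ L.
This is a contradiction; hence L is not regular.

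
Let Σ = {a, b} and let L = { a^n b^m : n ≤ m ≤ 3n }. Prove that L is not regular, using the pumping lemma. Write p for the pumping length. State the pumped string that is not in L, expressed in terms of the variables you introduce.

Toward a contradiction, assume L is regular with pumping length p.
Take w = a^p b^p ∈ L (since p ≤ p ≤ 3p), with |w| = 2p ≥ p.
By the pumping lemma, w = xyz with |xy| ≤ p and |y| > 0.
Since the first p symbols of w are all a's and |xy| ≤ p, y lies entirely in the leading a-block: y = a^k for some k with 1 ≤ k ≤ p.
Pump with i = 2: xy^2z = a^{p+k} b^p. Now n = p+k > p = m, so the condition n ≤ m fails. Thus xy^2z ∉ L.
This is a contradiction; hence L is not regular.

a^{p+k} b^p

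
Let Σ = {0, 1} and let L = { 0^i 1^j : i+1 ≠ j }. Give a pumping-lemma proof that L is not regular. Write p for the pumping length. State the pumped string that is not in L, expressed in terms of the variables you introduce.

Toward a contradiction, assume L is regular with pumping length p.
Choose w = 0^p 1^{p+p!+1}. Since p ≠ (p+p!+1)-1 = p+p!, w ∈ L; and |w| ≥ p.
The pumping lemma gives a decomposition w = xyz where |xy| ≤ p and y is nonempty.
The first p characters of w are 0's, so xy (and hence y) consists only of 0's. Write y = 0^k, 1 ≤ k ≤ p.
Since 1 ≤ k ≤ p, k divides p!; set t = 1 + p!/k. Then xy^t z has p + (p!/k)·k = p + p! copies of 0. Now the 0-count is p+p! and (1-count)-1 = (p+p!+1)-1 = p+p!, so i+1 ≠ j fails. So xy^t z = 0^{p+p!} 1^{p+p!+1} ∉ L.
This contradicts the pumping lemma, so L is not regular.

0^{p+p!} 1^{p+p!+1}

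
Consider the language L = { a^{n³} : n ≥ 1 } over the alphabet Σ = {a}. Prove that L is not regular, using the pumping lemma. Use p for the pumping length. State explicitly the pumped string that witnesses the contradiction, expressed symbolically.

a^{p³+k}

Toward a contradiction, assume L is regular with pumping length p.
Take w = a^{p³} ∈ L with |w| = p³ ≥ p.
The pumping lemma gives a decomposition w = xyz where |xy| ≤ p and y is nonempty.
Then y = a^k for some k with 1 ≤ k ≤ p.
Pump with i = 2: xy^2z = a^{p³+k}. Since 1 ≤ k ≤ p, p³ < p³+k ≤ p³+p < p³+3p²+3p+1 = (p+1)³, so p³+k is not a perfect cube. So xy^2z ∉ L.
This contradicts the pumping lemma, so L is not regular.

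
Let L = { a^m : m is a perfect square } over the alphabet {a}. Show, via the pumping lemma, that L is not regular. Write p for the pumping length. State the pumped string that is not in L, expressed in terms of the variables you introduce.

Assume L is regular. Let p be the pumping length given by the pumping lemma.
Take w = a^{p²} ∈ L with |w| = p² ≥ p.
The pumping lemma gives a decomposition w = xyz where |xy| ≤ p and |y| ≥ 1.
Then y = a^k for some k with 1 ≤ k ≤ p.
Pump with i = 2: xy^2z = a^{p²+k}. Since 1 ≤ k ≤ p, p² < p²+k ≤ p²+p < (p+1)², so p²+k lies strictly between consecutive squares and is not a perfect square. So xy^2z ∉ L.
This contradicts the pumping lemma, so L is not regular.

a^{p²+k}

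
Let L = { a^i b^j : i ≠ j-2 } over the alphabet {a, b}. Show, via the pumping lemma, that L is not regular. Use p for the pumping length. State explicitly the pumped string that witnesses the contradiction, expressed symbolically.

Assume L is regular. Let p be the pumping length given by the pumping lemma.
Choose w = a^p b^{p+p!+2}. Since p ≠ (p+p!+2)-2 = p+p!, w ∈ L; and |w| ≥ p.
The pumping lemma gives a decomposition w = xyz where |xy| ≤ p and y is nonempty.
The first p characters of w are a's, so xy (and hence y) consists only of a's. Write y = a^k, 1 ≤ k ≤ p.
Since 1 ≤ k ≤ p, k divides p!; set t = 1 + p!/k. Then xy^t z has p + (p!/k)·k = p + p! copies of a. Now the a-count is p+p! and (b-count)-2 = (p+p!+2)-2 = p+p!, so i ≠ j-2 fails. So xy^t z = a^{p+p!} b^{p+p!+2} ∉ L.
Contradiction. Therefore L is not regular.

a^{p+p!} b^{p+p!+2}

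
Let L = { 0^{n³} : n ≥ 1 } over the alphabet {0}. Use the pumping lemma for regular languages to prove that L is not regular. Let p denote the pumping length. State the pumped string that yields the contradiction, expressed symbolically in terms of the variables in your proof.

0^{p³+k}

Assume L is regular; let p be its pumping constant.
Take w = 0^{p³} ∈ L with |w| = p³ ≥ p.
The pumping lemma gives a decomposition w = xyz where |xy| ≤ p and y is nonempty.
Then y = 0^k for some k with 1 ≤ k ≤ p.
Pump with i = 2: xy^2z = 0^{p³+k}. Since 1 ≤ k ≤ p, p³ < p³+k ≤ p³+p < p³+3p²+3p+1 = (p+1)³, so p³+k is not a perfect cube. So xy^2z ∉ L.
This is a contradiction; hence L is not regular.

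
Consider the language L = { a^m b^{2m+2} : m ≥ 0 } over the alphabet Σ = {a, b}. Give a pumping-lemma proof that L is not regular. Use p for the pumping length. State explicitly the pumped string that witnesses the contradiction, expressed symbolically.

a^{p+k} b^{2p+2}

Suppose for contradiction that L is regular, and let p be the pumping length.
Let w = a^p b^{2p+2} ∈ L; note |w| = 3p+2 ≥ p.
Write w = xyz as guaranteed by the lemma, with |xy| ≤ p and |y| ≥ 1.
Because |xy| ≤ p and w begins with p copies of a, we have y = a^k with 1 ≤ k ≤ p.
Pump with i = 2: xy^2z = a^{p+k} b^{2p+2}. For this to lie in L we would need 2p+2 = 2(p+k)+2, which forces k = 0. But k ≥ 1, so xy^2z ∉ L.
Contradiction. Therefore L is not regular.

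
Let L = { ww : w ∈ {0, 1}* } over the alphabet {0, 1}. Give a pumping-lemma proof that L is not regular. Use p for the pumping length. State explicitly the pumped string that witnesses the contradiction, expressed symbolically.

0^{p+k} 1^p 0^p 1^p

Assume L is regular. Let p be the pumping length given by the pumping lemma.
Take w = 0^p 1^p 0^p 1^p = uu where u = 0^p1^p; then w ∈ L and |w| = 4p ≥ p.
By the pumping lemma, w = xyz with |xy| ≤ p and y is nonempty.
The first p characters of w are 0's, so xy (and hence y) consists only of 0's. Write y = 0^k, 1 ≤ k ≤ p.
Pump with i = 2: xy^2z = 0^{p+k} 1^p 0^p 1^p, of length 4p+k. Suppose this equals vv. The string starts with 0 and ends with 1, so v does too; thus the boundary between the two copies of v is a 1→0 transition. There is exactly one such transition, at position 2p+k, so |v| = 2p+k and |vv| = 4p+2k ≠ 4p+k since k ≥ 1. So xy^2z ∉ L.
Contradiction. Therefore L is not regular.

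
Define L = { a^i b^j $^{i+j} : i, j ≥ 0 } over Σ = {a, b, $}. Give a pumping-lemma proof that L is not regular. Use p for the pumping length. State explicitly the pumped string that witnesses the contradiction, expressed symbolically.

Suppose for contradiction that L is regular, and let p be the pumping length.
Take w = a^p b^p $^{2p} ∈ L (with i=j=p, i+j=2p), |w| = 4p ≥ p.
The pumping lemma gives a decomposition w = xyz where |xy| ≤ p and |y| ≥ 1.
Since the first p symbols of w are all a's and |xy| ≤ p, y lies entirely in the leading a-block: y = a^k for some k with 1 ≤ k ≤ p.
Consider xy^2z = a^{p+k} b^p $^{2p}. Now the a- and b-counts sum to 2p+k, but the $-count is 2p ≠ 2p+k. So xy^2z ∉ L.
This contradicts the pumping lemma, so L is not regular.

a^{p+k} b^p $^{2p}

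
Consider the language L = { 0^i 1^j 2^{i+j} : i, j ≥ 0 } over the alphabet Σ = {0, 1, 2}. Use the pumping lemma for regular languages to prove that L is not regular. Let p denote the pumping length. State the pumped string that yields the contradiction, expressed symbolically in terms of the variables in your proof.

Assume L is regular; let p be its pumping constant.
Take w = 0^p 1^p 2^{2p} ∈ L (with i=j=p, i+j=2p), |w| = 4p ≥ p.
The pumping lemma gives a decomposition w = xyz where |xy| ≤ p and |y| > 0.
Since the first p symbols of w are all 0's and |xy| ≤ p, y lies entirely in the leading 0-block: y = 0^k for some k with 1 ≤ k ≤ p.
Consider xy^2z = 0^{p+k} 1^p 2^{2p}. Now the 0- and 1-counts sum to 2p+k, but the 2-count is 2p ≠ 2p+k. So xy^2z ∉ L.
This contradicts the pumping lemma, so L is not regular.

0^{p+k} 1^p 2^{2p}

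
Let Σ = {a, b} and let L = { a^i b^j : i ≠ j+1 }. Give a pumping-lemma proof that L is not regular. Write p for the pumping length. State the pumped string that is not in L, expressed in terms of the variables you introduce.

a^{p+p!} b^{p+p!-1}

Suppose for contradiction that L is regular, and let p be the pumping length.
Choose w = a^p b^{p+p!-1}. Since p ≠ (p+p!-1)+1 = p+p!, w ∈ L; and |w| ≥ p.
By the pumping lemma, w = xyz with |xy| ≤ p and |y| > 0.
Since the first p symbols of w are all a's and |xy| ≤ p, y lies entirely in the leading a-block: y = a^k for some k with 1 ≤ k ≤ p.
Since 1 ≤ k ≤ p, k divides p!; set t = 1 + p!/k. Then xy^t z has p + (p!/k)·k = p + p! copies of a. Now the a-count is p+p! and (b-count)+1 = (p+p!-1)+1 = p+p!, so i ≠ j+1 fails. So xy^t z = a^{p+p!} b^{p+p!-1} ∉ L.
This is a contradiction; hence L is not regular.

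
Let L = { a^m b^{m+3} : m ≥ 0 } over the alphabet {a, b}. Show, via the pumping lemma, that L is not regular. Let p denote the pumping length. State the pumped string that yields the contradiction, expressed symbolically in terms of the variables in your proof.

Assume L is regular. Let p be the pumping length given by the pumping lemma.
Let w = a^p b^{p+3} ∈ L; note |w| = 2p+3 ≥ p.
The pumping lemma gives a decomposition w = xyz where |xy| ≤ p and |y| ≥ 1.
Since the first p symbols of w are all a's and |xy| ≤ p, y lies entirely in the leading a-block: y = a^k for some k with 1 ≤ k ≤ p.
Pump with i = 2: xy^2z = a^{p+k} b^{p+3}. For this to lie in L we would need p+3 = (p+k)+3, which forces k = 0. But k ≥ 1, so xy^2z ∉ L.
This contradicts the pumping lemma, so L is not regular.

a^{p+k} b^{p+3}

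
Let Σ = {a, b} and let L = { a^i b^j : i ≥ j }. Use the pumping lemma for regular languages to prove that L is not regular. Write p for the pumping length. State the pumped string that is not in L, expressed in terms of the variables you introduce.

a^{p-k} b^p

Assume L is regular. Let p be the pumping length given by the pumping lemma.
Choose w = a^p b^p ∈ L, with |w| = 2p ≥ p.
Write w = xyz as guaranteed by the lemma, with |xy| ≤ p and |y| ≥ 1.
The first p characters of w are a's, so xy (and hence y) consists only of a's. Write y = a^k, 1 ≤ k ≤ p.
Consider xy^0z = xz = a^{p-k} b^p. Since k ≥ 1, the a-count p-k is less than p, so i ≥ j fails; thus xz ∉ L.
Contradiction. Therefore L is not regular.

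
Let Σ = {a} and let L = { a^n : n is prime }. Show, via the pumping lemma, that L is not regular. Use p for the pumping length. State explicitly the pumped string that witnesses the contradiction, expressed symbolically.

Assume L is regular; let p be its pumping constant.
Let q be a prime with q ≥ p+2 (infinitely many primes exist), and take w = a^q ∈ L with |w| = q ≥ p.
Write w = xyz as guaranteed by the lemma, with |xy| ≤ p and |y| ≥ 1.
Then y = a^k for some k with 1 ≤ k ≤ p.
Since 1 ≤ k ≤ p, |xz| = q-k. Pump with i = q+1: |xy^{q+1}z| = (q-k)+(q+1)k = q+qk = q(1+k), which is composite (both factors ≥ 2). So xy^{q+1}z = a^{q(1+k)} ∉ L.
This contradicts the pumping lemma, so L is not regular.

a^{q(1+k)}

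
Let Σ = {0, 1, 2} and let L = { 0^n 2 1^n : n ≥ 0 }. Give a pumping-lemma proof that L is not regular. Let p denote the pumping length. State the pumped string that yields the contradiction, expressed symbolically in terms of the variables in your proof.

Toward a contradiction, assume L is regular with pumping length p.
Take w = 0^p 2 1^p ∈ L with |w| = 2p+1 ≥ p.
By the pumping lemma, w = xyz with |xy| ≤ p and |y| ≥ 1.
Since the first p symbols of w are all 0's and |xy| ≤ p, y lies entirely in the leading 0-block: y = 0^k for some k with 1 ≤ k ≤ p.
Pump with i = 2: xy^2z = 0^{p+k} 2 1^p, which would require p+k = p. But k ≥ 1, so xy^2z ∉ L.
This is a contradiction; hence L is not regular.

0^{p+k} 2 1^p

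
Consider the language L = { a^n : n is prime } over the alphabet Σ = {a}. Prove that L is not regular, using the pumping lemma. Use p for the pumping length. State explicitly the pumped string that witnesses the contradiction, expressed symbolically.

Assume L is regular; let p be its pumping constant.
Let q be a prime with q ≥ p+2 (infinitely many primes exist), and take w = a^q ∈ L with |w| = q ≥ p.
By the pumping lemma, w = xyz with |xy| ≤ p and |y| ≥ 1.
Then y = a^k for some k with 1 ≤ k ≤ p.
Since 1 ≤ k ≤ p, |xz| = q-k. Pump with i = q+1: |xy^{q+1}z| = (q-k)+(q+1)k = q+qk = q(1+k), which is composite (both factors ≥ 2). So xy^{q+1}z = a^{q(1+k)} ∉ L.
Contradiction. Therefore L is not regular.

a^{q(1+k)}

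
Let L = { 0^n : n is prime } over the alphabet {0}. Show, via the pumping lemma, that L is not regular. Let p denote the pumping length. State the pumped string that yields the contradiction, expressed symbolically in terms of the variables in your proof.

Suppose for contradiction that L is regular, and let p be the pumping length.
Let q be a prime with q ≥ p+2 (infinitely many primes exist), and take w = 0^q ∈ L with |w| = q ≥ p.
By the pumping lemma, w = xyz with |xy| ≤ p and |y| ≥ 1.
Then y = 0^k for some k with 1 ≤ k ≤ p.
Since 1 ≤ k ≤ p, |xz| = q-k. Pump with i = q+1: |xy^{q+1}z| = (q-k)+(q+1)k = q+qk = q(1+k), which is composite (both factors ≥ 2). So xy^{q+1}z = 0^{q(1+k)} ∉ L.
This contradicts the pumping lemma, so L is not regular.

0^{q(1+k)}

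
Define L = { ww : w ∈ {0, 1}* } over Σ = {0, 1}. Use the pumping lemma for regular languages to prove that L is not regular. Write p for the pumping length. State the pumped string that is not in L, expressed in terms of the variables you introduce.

Assume L is regular; let p be its pumping constant.
Take w = 0^p 1^p 0^p 1^p = uu where u = 0^p1^p; then w ∈ L and |w| = 4p ≥ p.
By the pumping lemma, w = xyz with |xy| ≤ p and |y| ≥ 1.
The first p characters of w are 0's, so xy (and hence y) consists only of 0's. Write y = 0^k, 1 ≤ k ≤ p.
Pump with i = 2: xy^2z = 0^{p+k} 1^p 0^p 1^p, of length 4p+k. Suppose this equals vv. The string starts with 0 and ends with 1, so v does too; thus the boundary between the two copies of v is a 1→0 transition. There is exactly one such transition, at position 2p+k, so |v| = 2p+k and |vv| = 4p+2k ≠ 4p+k since k ≥ 1. So xy^2z ∉ L.
Contradiction. Therefore L is not regular.

0^{p+k} 1^p 0^p 1^p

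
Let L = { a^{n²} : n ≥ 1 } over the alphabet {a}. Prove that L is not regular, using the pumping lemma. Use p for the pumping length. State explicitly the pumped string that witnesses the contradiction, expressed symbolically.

Assume L is regular; let p be its pumping constant.
Take w = a^{p²} ∈ L with |w| = p² ≥ p.
By the pumping lemma, w = xyz with |xy| ≤ p and y is nonempty.
Then y = a^k for some k with 1 ≤ k ≤ p.
Pump with i = 2: xy^2z = a^{p²+k}. Since 1 ≤ k ≤ p, p² < p²+k ≤ p²+p < (p+1)², so p²+k lies strictly between consecutive squares and is not a perfect square. So xy^2z ∉ L.
This is a contradiction; hence L is not regular.

a^{p²+k}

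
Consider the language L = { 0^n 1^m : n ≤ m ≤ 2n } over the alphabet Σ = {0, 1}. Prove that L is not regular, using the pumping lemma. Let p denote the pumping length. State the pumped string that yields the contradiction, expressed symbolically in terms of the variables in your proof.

0^{p+k} 1^p

Assume L is regular. Let p be the pumping length given by the pumping lemma.
Take w = 0^p 1^p ∈ L (since p ≤ p ≤ 2p), with |w| = 2p ≥ p.
By the pumping lemma, w = xyz with |xy| ≤ p and |y| ≥ 1.
Because |xy| ≤ p and w begins with p copies of 0, we have y = 0^k with 1 ≤ k ≤ p.
Pump with i = 2: xy^2z = 0^{p+k} 1^p. Now n = p+k > p = m, so the condition n ≤ m fails. Thus xy^2z ∉ L.
Contradiction. Therefore L is not regular.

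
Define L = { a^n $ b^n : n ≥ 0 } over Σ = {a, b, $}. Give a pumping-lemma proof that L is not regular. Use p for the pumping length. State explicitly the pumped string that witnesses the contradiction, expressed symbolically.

Toward a contradiction, assume L is regular with pumping length p.
Take w = a^p $ b^p ∈ L with |w| = 2p+1 ≥ p.
By the pumping lemma, w = xyz with |xy| ≤ p and |y| > 0.
Because |xy| ≤ p and w begins with p copies of a, we have y = a^k with 1 ≤ k ≤ p.
Pump with i = 2: xy^2z = a^{p+k} $ b^p, which would require p+k = p. But k ≥ 1, so xy^2z ∉ L.
Contradiction. Therefore L is not regular.

a^{p+k} $ b^p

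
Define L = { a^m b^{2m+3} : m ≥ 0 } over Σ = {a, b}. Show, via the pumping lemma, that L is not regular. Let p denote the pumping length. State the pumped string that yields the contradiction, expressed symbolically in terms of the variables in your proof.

a^{p+k} b^{2p+3}

Toward a contradiction, assume L is regular with pumping length p.
Take w = a^p b^{2p+3}. Then w ∈ L and |w| = 3p+3 ≥ p.
Write w = xyz as guaranteed by the lemma, with |xy| ≤ p and y is nonempty.
Since the first p symbols of w are all a's and |xy| ≤ p, y lies entirely in the leading a-block: y = a^k for some k with 1 ≤ k ≤ p.
Pump with i = 2: xy^2z = a^{p+k} b^{2p+3}. For this to lie in L we would need 2p+3 = 2(p+k)+3, which forces k = 0. But k ≥ 1, so xy^2z ∉ L.
Contradiction. Therefore L is not regular.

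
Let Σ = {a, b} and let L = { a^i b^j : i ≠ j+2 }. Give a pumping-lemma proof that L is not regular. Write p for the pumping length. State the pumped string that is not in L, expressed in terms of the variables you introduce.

a^{p+p!} b^{p+p!-2}

Toward a contradiction, assume L is regular with pumping length p.
Choose w = a^p b^{p+p!-2}. Since p ≠ (p+p!-2)+2 = p+p!, w ∈ L; and |w| ≥ p.
By the pumping lemma, w = xyz with |xy| ≤ p and |y| > 0.
Because |xy| ≤ p and w begins with p copies of a, we have y = a^k with 1 ≤ k ≤ p.
Since 1 ≤ k ≤ p, k divides p!; set t = 1 + p!/k. Then xy^t z has p + (p!/k)·k = p + p! copies of a. Now the a-count is p+p! and (b-count)+2 = (p+p!-2)+2 = p+p!, so i ≠ j+2 fails. So xy^t z = a^{p+p!} b^{p+p!-2} ∉ L.
Contradiction. Therefore L is not regular.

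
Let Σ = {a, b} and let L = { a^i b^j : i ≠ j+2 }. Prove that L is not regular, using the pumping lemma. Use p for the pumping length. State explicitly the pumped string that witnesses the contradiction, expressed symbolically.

a^{p+p!} b^{p+p!-2}

Assume L is regular. Let p be the pumping length given by the pumping lemma.
Choose w = a^p b^{p+p!-2}. Since p ≠ (p+p!-2)+2 = p+p!, w ∈ L; and |w| ≥ p.
By the pumping lemma, w = xyz with |xy| ≤ p and y is nonempty.
The first p characters of w are a's, so xy (and hence y) consists only of a's. Write y = a^k, 1 ≤ k ≤ p.
Since 1 ≤ k ≤ p, k divides p!; set t = 1 + p!/k. Then xy^t z has p + (p!/k)·k = p + p! copies of a. Now the a-count is p+p! and (b-count)+2 = (p+p!-2)+2 = p+p!, so i ≠ j+2 fails. So xy^t z = a^{p+p!} b^{p+p!-2} ∉ L.
This is a contradiction; hence L is not regular.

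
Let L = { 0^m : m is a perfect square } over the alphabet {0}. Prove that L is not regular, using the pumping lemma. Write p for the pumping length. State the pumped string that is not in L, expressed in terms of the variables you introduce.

0^{p²+k}

Toward a contradiction, assume L is regular with pumping length p.
Take w = 0^{p²} ∈ L with |w| = p² ≥ p.
By the pumping lemma, w = xyz with |xy| ≤ p and |y| ≥ 1.
Then y = 0^k for some k with 1 ≤ k ≤ p.
Pump with i = 2: xy^2z = 0^{p²+k}. Since 1 ≤ k ≤ p, p² < p²+k ≤ p²+p < (p+1)², so p²+k lies strictly between consecutive squares and is not a perfect square. So xy^2z ∉ L.
This is a contradiction; hence L is not regular.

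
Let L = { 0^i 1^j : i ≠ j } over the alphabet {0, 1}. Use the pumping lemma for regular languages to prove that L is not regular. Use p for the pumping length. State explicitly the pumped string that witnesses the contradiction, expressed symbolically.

0^{p+p!} 1^{p+p!}

Assume L is regular. Let p be the pumping length given by the pumping lemma.
Choose w = 0^p 1^{p+p!}. Since p ≠ p+p!, w ∈ L; and |w| ≥ p.
The pumping lemma gives a decomposition w = xyz where |xy| ≤ p and |y| > 0.
Because |xy| ≤ p and w begins with p copies of 0, we have y = 0^k with 1 ≤ k ≤ p.
Since 1 ≤ k ≤ p, k divides p!; set t = 1 + p!/k. Then xy^t z has p + (p!/k)·k = p + p! copies of 0. Now the 0-count equals the 1-count, so i ≠ j fails. So xy^t z = 0^{p+p!} 1^{p+p!} ∉ L.
This is a contradiction; hence L is not regular.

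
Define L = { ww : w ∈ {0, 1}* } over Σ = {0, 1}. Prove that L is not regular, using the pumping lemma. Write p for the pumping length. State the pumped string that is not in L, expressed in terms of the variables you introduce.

Toward a contradiction, assume L is regular with pumping length p.
Take w = 0^p 1^p 0^p 1^p = uu where u = 0^p1^p; then w ∈ L and |w| = 4p ≥ p.
Write w = xyz as guaranteed by the lemma, with |xy| ≤ p and y is nonempty.
Because |xy| ≤ p and w begins with p copies of 0, we have y = 0^k with 1 ≤ k ≤ p.
Pump with i = 2: xy^2z = 0^{p+k} 1^p 0^p 1^p, of length 4p+k. Suppose this equals vv. The string starts with 0 and ends with 1, so v does too; thus the boundary between the two copies of v is a 1→0 transition. There is exactly one such transition, at position 2p+k, so |v| = 2p+k and |vv| = 4p+2k ≠ 4p+k since k ≥ 1. So xy^2z ∉ L.
This is a contradiction; hence L is not regular.

0^{p+k} 1^p 0^p 1^p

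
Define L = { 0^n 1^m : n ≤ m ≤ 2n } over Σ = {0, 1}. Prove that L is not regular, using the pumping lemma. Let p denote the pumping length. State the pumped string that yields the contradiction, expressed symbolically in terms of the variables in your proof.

0^{p+k} 1^p

Assume L is regular; let p be its pumping constant.
Take w = 0^p 1^p ∈ L (since p ≤ p ≤ 2p), with |w| = 2p ≥ p.
By the pumping lemma, w = xyz with |xy| ≤ p and |y| ≥ 1.
Since the first p symbols of w are all 0's and |xy| ≤ p, y lies entirely in the leading 0-block: y = 0^k for some k with 1 ≤ k ≤ p.
Pump with i = 2: xy^2z = 0^{p+k} 1^p. Now n = p+k > p = m, so the condition n ≤ m fails. Thus xy^2z ∉ L.
This is a contradiction; hence L is not regular.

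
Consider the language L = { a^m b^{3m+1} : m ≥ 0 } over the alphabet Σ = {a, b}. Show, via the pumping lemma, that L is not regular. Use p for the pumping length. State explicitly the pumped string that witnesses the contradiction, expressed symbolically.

Toward a contradiction, assume L is regular with pumping length p.
Choose w = a^p b^{3p+1}, which is in L with |w| = 4p+1 ≥ p.
Write w = xyz as guaranteed by the lemma, with |xy| ≤ p and |y| > 0.
The first p characters of w are a's, so xy (and hence y) consists only of a's. Write y = a^k, 1 ≤ k ≤ p.
Pump with i = 2: xy^2z = a^{p+k} b^{3p+1}. For this to lie in L we would need 3p+1 = 3(p+k)+1, which forces k = 0. But k ≥ 1, so xy^2z ∉ L.
This contradicts the pumping lemma, so L is not regular.

a^{p+k} b^{3p+1}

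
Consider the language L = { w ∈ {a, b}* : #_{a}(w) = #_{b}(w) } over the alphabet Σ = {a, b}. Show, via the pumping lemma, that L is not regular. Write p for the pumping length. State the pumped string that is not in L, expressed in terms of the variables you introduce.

a^{p+k} b^p

Assume L is regular; let p be its pumping constant.
Choose w = a^p b^p ∈ L with |w| = 2p ≥ p.
By the pumping lemma, w = xyz with |xy| ≤ p and |y| ≥ 1.
Since the first p symbols of w are all a's and |xy| ≤ p, y lies entirely in the leading a-block: y = a^k for some k with 1 ≤ k ≤ p.
Pump with i = 2: xy^2z = a^{p+k} b^p has p+k occurrences of a but only p of b. Since k ≥ 1 the counts differ, so xy^2z ∉ L.
Contradiction. Therefore L is not regular.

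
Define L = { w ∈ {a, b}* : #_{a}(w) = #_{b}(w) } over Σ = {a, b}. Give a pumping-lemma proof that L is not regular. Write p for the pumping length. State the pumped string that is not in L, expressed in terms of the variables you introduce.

Toward a contradiction, assume L is regular with pumping length p.
Choose w = a^p b^p ∈ L with |w| = 2p ≥ p.
By the pumping lemma, w = xyz with |xy| ≤ p and |y| ≥ 1.
Because |xy| ≤ p and w begins with p copies of a, we have y = a^k with 1 ≤ k ≤ p.
Pump with i = 2: xy^2z = a^{p+k} b^p has p+k occurrences of a but only p of b. Since k ≥ 1 the counts differ, so xy^2z ∉ L.
This is a contradiction; hence L is not regular.

a^{p+k} b^p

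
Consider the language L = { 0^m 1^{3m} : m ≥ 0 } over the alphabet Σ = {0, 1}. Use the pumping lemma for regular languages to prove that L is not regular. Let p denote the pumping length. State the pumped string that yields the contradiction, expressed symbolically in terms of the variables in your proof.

0^{p+k} 1^{3p}

Assume L is regular. Let p be the pumping length given by the pumping lemma.
Let w = 0^p 1^{3p} ∈ L; note |w| = 4p ≥ p.
The pumping lemma gives a decomposition w = xyz where |xy| ≤ p and |y| ≥ 1.
Since the first p symbols of w are all 0's and |xy| ≤ p, y lies entirely in the leading 0-block: y = 0^k for some k with 1 ≤ k ≤ p.
Pump with i = 2: xy^2z = 0^{p+k} 1^{3p}. For this to lie in L we would need 3p = 3(p+k), which forces k = 0. But k ≥ 1, so xy^2z ∉ L.
This contradicts the pumping lemma, so L is not regular.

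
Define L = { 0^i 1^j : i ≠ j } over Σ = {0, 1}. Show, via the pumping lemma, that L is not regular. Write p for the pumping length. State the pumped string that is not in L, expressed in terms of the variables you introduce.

Toward a contradiction, assume L is regular with pumping length p.
Choose w = 0^p 1^{p+p!}. Since p ≠ p+p!, w ∈ L; and |w| ≥ p.
By the pumping lemma, w = xyz with |xy| ≤ p and |y| ≥ 1.
Since the first p symbols of w are all 0's and |xy| ≤ p, y lies entirely in the leading 0-block: y = 0^k for some k with 1 ≤ k ≤ p.
Since 1 ≤ k ≤ p, k divides p!; set t = 1 + p!/k. Then xy^t z has p + (p!/k)·k = p + p! copies of 0. Now the 0-count equals the 1-count, so i ≠ j fails. So xy^t z = 0^{p+p!} 1^{p+p!} ∉ L.
Contradiction. Therefore L is not regular.

0^{p+p!} 1^{p+p!}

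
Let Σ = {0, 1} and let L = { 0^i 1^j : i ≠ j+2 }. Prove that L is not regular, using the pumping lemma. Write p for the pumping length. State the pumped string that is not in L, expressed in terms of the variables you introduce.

Suppose for contradiction that L is regular, and let p be the pumping length.
Choose w = 0^p 1^{p+p!-2}. Since p ≠ (p+p!-2)+2 = p+p!, w ∈ L; and |w| ≥ p.
Write w = xyz as guaranteed by the lemma, with |xy| ≤ p and y is nonempty.
The first p characters of w are 0's, so xy (and hence y) consists only of 0's. Write y = 0^k, 1 ≤ k ≤ p.
Since 1 ≤ k ≤ p, k divides p!; set t = 1 + p!/k. Then xy^t z has p + (p!/k)·k = p + p! copies of 0. Now the 0-count is p+p! and (1-count)+2 = (p+p!-2)+2 = p+p!, so i ≠ j+2 fails. So xy^t z = 0^{p+p!} 1^{p+p!-2} ∉ L.
Contradiction. Therefore L is not regular.

0^{p+p!} 1^{p+p!-2}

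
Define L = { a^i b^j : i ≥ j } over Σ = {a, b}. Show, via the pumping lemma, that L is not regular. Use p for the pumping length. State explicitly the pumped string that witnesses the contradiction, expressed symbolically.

Toward a contradiction, assume L is regular with pumping length p.
Choose w = a^p b^p ∈ L, with |w| = 2p ≥ p.
By the pumping lemma, w = xyz with |xy| ≤ p and y is nonempty.
Because |xy| ≤ p and w begins with p copies of a, we have y = a^k with 1 ≤ k ≤ p.
Consider xy^0z = xz = a^{p-k} b^p. Since k ≥ 1, the a-count p-k is less than p, so i ≥ j fails; thus xz ∉ L.
Contradiction. Therefore L is not regular.

a^{p-k} b^p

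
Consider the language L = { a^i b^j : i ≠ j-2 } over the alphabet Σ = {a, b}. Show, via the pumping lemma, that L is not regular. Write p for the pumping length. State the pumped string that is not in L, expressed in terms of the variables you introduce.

Assume L is regular. Let p be the pumping length given by the pumping lemma.
Choose w = a^p b^{p+p!+2}. Since p ≠ (p+p!+2)-2 = p+p!, w ∈ L; and |w| ≥ p.
Write w = xyz as guaranteed by the lemma, with |xy| ≤ p and y is nonempty.
The first p characters of w are a's, so xy (and hence y) consists only of a's. Write y = a^k, 1 ≤ k ≤ p.
Since 1 ≤ k ≤ p, k divides p!; set t = 1 + p!/k. Then xy^t z has p + (p!/k)·k = p + p! copies of a. Now the a-count is p+p! and (b-count)-2 = (p+p!+2)-2 = p+p!, so i ≠ j-2 fails. So xy^t z = a^{p+p!} b^{p+p!+2} ∉ L.
This contradicts the pumping lemma, so L is not regular.

a^{p+p!} b^{p+p!+2}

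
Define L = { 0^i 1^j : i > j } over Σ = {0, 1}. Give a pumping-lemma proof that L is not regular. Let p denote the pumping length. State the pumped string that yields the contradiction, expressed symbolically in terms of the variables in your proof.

Assume L is regular. Let p be the pumping length given by the pumping lemma.
Choose w = 0^{p+1} 1^p ∈ L, with |w| = 2p+1 ≥ p.
Write w = xyz as guaranteed by the lemma, with |xy| ≤ p and y is nonempty.
Because |xy| ≤ p and w begins with p copies of 0, we have y = 0^k with 1 ≤ k ≤ p.
Consider xy^0z = xz = 0^{p+1-k} 1^p. Since k ≥ 1, the 0-count p+1-k is at most p, so i > j fails; thus xz ∉ L.
Contradiction. Therefore L is not regular.

0^{p+1-k} 1^p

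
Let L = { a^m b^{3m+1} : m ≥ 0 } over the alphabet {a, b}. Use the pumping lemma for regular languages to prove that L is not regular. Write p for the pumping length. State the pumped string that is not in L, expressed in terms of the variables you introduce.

a^{p+k} b^{3p+1}

Assume L is regular. Let p be the pumping length given by the pumping lemma.
Let w = a^p b^{3p+1} ∈ L; note |w| = 4p+1 ≥ p.
The pumping lemma gives a decomposition w = xyz where |xy| ≤ p and |y| ≥ 1.
Since the first p symbols of w are all a's and |xy| ≤ p, y lies entirely in the leading a-block: y = a^k for some k with 1 ≤ k ≤ p.
Pump with i = 2: xy^2z = a^{p+k} b^{3p+1}. For this to lie in L we would need 3p+1 = 3(p+k)+1, which forces k = 0. But k ≥ 1, so xy^2z ∉ L.
This is a contradiction; hence L is not regular.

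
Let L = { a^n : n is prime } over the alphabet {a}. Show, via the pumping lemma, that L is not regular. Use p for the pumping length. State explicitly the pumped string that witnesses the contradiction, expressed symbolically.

a^{q(1+k)}

Toward a contradiction, assume L is regular with pumping length p.
Let q be a prime with q ≥ p+2 (infinitely many primes exist), and take w = a^q ∈ L with |w| = q ≥ p.
Write w = xyz as guaranteed by the lemma, with |xy| ≤ p and y is nonempty.
Then y = a^k for some k with 1 ≤ k ≤ p.
Since 1 ≤ k ≤ p, |xz| = q-k. Pump with i = q+1: |xy^{q+1}z| = (q-k)+(q+1)k = q+qk = q(1+k), which is composite (both factors ≥ 2). So xy^{q+1}z = a^{q(1+k)} ∉ L.
This is a contradiction; hence L is not regular.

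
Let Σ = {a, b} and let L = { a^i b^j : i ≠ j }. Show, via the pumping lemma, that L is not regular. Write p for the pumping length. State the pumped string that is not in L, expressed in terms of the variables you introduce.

Assume L is regular. Let p be the pumping length given by the pumping lemma.
Choose w = a^p b^{p+p!}. Since p ≠ p+p!, w ∈ L; and |w| ≥ p.
By the pumping lemma, w = xyz with |xy| ≤ p and |y| ≥ 1.
The first p characters of w are a's, so xy (and hence y) consists only of a's. Write y = a^k, 1 ≤ k ≤ p.
Since 1 ≤ k ≤ p, k divides p!; set t = 1 + p!/k. Then xy^t z has p + (p!/k)·k = p + p! copies of a. Now the a-count equals the b-count, so i ≠ j fails. So xy^t z = a^{p+p!} b^{p+p!} ∉ L.
Contradiction. Therefore L is not regular.

a^{p+p!} b^{p+p!}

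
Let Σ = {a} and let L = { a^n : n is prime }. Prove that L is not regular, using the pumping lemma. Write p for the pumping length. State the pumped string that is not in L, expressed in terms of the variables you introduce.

a^{q(1+k)}

Toward a contradiction, assume L is regular with pumping length p.
Let q be a prime with q ≥ p+2 (infinitely many primes exist), and take w = a^q ∈ L with |w| = q ≥ p.
By the pumping lemma, w = xyz with |xy| ≤ p and |y| ≥ 1.
Then y = a^k for some k with 1 ≤ k ≤ p.
Since 1 ≤ k ≤ p, |xz| = q-k. Pump with i = q+1: |xy^{q+1}z| = (q-k)+(q+1)k = q+qk = q(1+k), which is composite (both factors ≥ 2). So xy^{q+1}z = a^{q(1+k)} ∉ L.
This is a contradiction; hence L is not regular.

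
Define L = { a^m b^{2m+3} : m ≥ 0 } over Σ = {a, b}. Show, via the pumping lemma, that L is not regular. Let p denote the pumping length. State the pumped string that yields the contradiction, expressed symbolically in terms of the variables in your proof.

Suppose for contradiction that L is regular, and let p be the pumping length.
Let w = a^p b^{2p+3} ∈ L; note |w| = 3p+3 ≥ p.
Write w = xyz as guaranteed by the lemma, with |xy| ≤ p and y is nonempty.
Since the first p symbols of w are all a's and |xy| ≤ p, y lies entirely in the leading a-block: y = a^k for some k with 1 ≤ k ≤ p.
Pump with i = 2: xy^2z = a^{p+k} b^{2p+3}. For this to lie in L we would need 2p+3 = 2(p+k)+3, which forces k = 0. But k ≥ 1, so xy^2z ∉ L.
This is a contradiction; hence L is not regular.

a^{p+k} b^{2p+3}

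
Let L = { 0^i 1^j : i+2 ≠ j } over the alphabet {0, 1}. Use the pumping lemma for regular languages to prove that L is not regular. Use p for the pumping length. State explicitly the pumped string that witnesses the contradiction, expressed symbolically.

Toward a contradiction, assume L is regular with pumping length p.
Choose w = 0^p 1^{p+p!+2}. Since p ≠ (p+p!+2)-2 = p+p!, w ∈ L; and |w| ≥ p.
The pumping lemma gives a decomposition w = xyz where |xy| ≤ p and y is nonempty.
Since the first p symbols of w are all 0's and |xy| ≤ p, y lies entirely in the leading 0-block: y = 0^k for some k with 1 ≤ k ≤ p.
Since 1 ≤ k ≤ p, k divides p!; set t = 1 + p!/k. Then xy^t z has p + (p!/k)·k = p + p! copies of 0. Now the 0-count is p+p! and (1-count)-2 = (p+p!+2)-2 = p+p!, so i+2 ≠ j fails. So xy^t z = 0^{p+p!} 1^{p+p!+2} ∉ L.
This is a contradiction; hence L is not regular.

0^{p+p!} 1^{p+p!+2}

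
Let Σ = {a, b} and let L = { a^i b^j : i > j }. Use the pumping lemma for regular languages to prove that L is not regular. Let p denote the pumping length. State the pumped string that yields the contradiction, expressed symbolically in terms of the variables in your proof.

a^{p+1-k} b^p

Assume L is regular; let p be its pumping constant.
Choose w = a^{p+1} b^p ∈ L, with |w| = 2p+1 ≥ p.
By the pumping lemma, w = xyz with |xy| ≤ p and |y| ≥ 1.
Because |xy| ≤ p and w begins with p copies of a, we have y = a^k with 1 ≤ k ≤ p.
Consider xy^0z = xz = a^{p+1-k} b^p. Since k ≥ 1, the a-count p+1-k is at most p, so i > j fails; thus xz ∉ L.
Contradiction. Therefore L is not regular.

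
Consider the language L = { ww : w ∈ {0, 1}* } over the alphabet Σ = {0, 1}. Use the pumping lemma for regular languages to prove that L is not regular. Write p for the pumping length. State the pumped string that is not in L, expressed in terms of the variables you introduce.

0^{p+k} 1^p 0^p 1^p

Suppose for contradiction that L is regular, and let p be the pumping length.
Take w = 0^p 1^p 0^p 1^p = uu where u = 0^p1^p; then w ∈ L and |w| = 4p ≥ p.
The pumping lemma gives a decomposition w = xyz where |xy| ≤ p and y is nonempty.
The first p characters of w are 0's, so xy (and hence y) consists only of 0's. Write y = 0^k, 1 ≤ k ≤ p.
Pump with i = 2: xy^2z = 0^{p+k} 1^p 0^p 1^p, of length 4p+k. Suppose this equals vv. The string starts with 0 and ends with 1, so v does too; thus the boundary between the two copies of v is a 1→0 transition. There is exactly one such transition, at position 2p+k, so |v| = 2p+k and |vv| = 4p+2k ≠ 4p+k since k ≥ 1. So xy^2z ∉ L.
This contradicts the pumping lemma, so L is not regular.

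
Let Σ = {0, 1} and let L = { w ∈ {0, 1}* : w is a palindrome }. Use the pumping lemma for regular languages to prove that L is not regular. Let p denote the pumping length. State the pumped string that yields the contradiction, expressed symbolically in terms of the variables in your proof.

Assume L is regular; let p be its pumping constant.
Take w = 0^p 1 0^p, a palindrome of length 2p+1 ≥ p.
The pumping lemma gives a decomposition w = xyz where |xy| ≤ p and y is nonempty.
Since the first p symbols of w are all 0's and |xy| ≤ p, y lies entirely in the leading 0-block: y = 0^k for some k with 1 ≤ k ≤ p.
Pump with i = 2: xy^2z = 0^{p+k} 1 0^p. Its reverse is 0^p 1 0^{p+k}, which differs from xy^2z since k ≥ 1. So xy^2z is not a palindrome and xy^2z ∉ L.
This contradicts the pumping lemma, so L is not regular.

0^{p+k} 1 0^p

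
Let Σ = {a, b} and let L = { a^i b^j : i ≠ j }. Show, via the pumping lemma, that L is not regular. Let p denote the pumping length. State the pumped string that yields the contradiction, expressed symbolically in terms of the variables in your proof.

Assume L is regular; let p be its pumping constant.
Choose w = a^p b^{p+p!}. Since p ≠ p+p!, w ∈ L; and |w| ≥ p.
Write w = xyz as guaranteed by the lemma, with |xy| ≤ p and |y| ≥ 1.
Since the first p symbols of w are all a's and |xy| ≤ p, y lies entirely in the leading a-block: y = a^k for some k with 1 ≤ k ≤ p.
Since 1 ≤ k ≤ p, k divides p!; set t = 1 + p!/k. Then xy^t z has p + (p!/k)·k = p + p! copies of a. Now the a-count equals the b-count, so i ≠ j fails. So xy^t z = a^{p+p!} b^{p+p!} ∉ L.
This is a contradiction; hence L is not regular.

a^{p+p!} b^{p+p!}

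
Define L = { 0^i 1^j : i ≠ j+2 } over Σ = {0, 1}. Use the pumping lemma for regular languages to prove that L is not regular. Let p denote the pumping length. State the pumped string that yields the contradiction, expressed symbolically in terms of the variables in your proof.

0^{p+p!} 1^{p+p!-2}

Suppose for contradiction that L is regular, and let p be the pumping length.
Choose w = 0^p 1^{p+p!-2}. Since p ≠ (p+p!-2)+2 = p+p!, w ∈ L; and |w| ≥ p.
The pumping lemma gives a decomposition w = xyz where |xy| ≤ p and |y| > 0.
Since the first p symbols of w are all 0's and |xy| ≤ p, y lies entirely in the leading 0-block: y = 0^k for some k with 1 ≤ k ≤ p.
Since 1 ≤ k ≤ p, k divides p!; set t = 1 + p!/k. Then xy^t z has p + (p!/k)·k = p + p! copies of 0. Now the 0-count is p+p! and (1-count)+2 = (p+p!-2)+2 = p+p!, so i ≠ j+2 fails. So xy^t z = 0^{p+p!} 1^{p+p!-2} ∉ L.
This is a contradiction; hence L is not regular.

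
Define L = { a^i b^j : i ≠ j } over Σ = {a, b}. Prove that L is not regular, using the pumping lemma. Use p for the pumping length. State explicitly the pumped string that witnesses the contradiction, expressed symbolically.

a^{p+p!} b^{p+p!}

Toward a contradiction, assume L is regular with pumping length p.
Choose w = a^p b^{p+p!}. Since p ≠ p+p!, w ∈ L; and |w| ≥ p.
Write w = xyz as guaranteed by the lemma, with |xy| ≤ p and |y| > 0.
The first p characters of w are a's, so xy (and hence y) consists only of a's. Write y = a^k, 1 ≤ k ≤ p.
Since 1 ≤ k ≤ p, k divides p!; set t = 1 + p!/k. Then xy^t z has p + (p!/k)·k = p + p! copies of a. Now the a-count equals the b-count, so i ≠ j fails. So xy^t z = a^{p+p!} b^{p+p!} ∉ L.
Contradiction. Therefore L is not regular.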